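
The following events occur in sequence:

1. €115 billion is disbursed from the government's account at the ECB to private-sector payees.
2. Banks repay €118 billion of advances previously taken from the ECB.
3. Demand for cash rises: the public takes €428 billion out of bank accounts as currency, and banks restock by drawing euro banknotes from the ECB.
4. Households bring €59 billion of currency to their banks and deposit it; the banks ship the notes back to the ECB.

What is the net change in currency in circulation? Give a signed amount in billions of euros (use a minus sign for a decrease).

Government spending €115 billion: no currency enters or leaves circulation → 0.
Discount-window repayment €118 billion: no currency enters or leaves circulation → 0.
Currency withdrawal €428 billion: notes leave the central bank → +€428B.
Currency deposit €59 billion: notes return to the central bank → −€59B.
Net: 0 + 0 + 428 − 59 = +€369 billion.

+€369 billion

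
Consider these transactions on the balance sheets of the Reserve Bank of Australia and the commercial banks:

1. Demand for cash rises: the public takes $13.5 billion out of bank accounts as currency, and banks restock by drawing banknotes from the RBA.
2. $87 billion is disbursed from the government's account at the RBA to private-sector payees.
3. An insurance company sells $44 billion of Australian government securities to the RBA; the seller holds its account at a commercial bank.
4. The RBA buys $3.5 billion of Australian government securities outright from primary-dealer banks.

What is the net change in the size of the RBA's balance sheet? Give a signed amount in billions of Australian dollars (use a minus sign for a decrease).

+$47.5 billion

RBA balance sheet:
  Assets:      Securities +$47.5B
  Liabilities: Bank reserves +$121B, Currency in circulation +$13.5B, Government deposits −$87B
Change in total RBA assets = +$47.5 billion.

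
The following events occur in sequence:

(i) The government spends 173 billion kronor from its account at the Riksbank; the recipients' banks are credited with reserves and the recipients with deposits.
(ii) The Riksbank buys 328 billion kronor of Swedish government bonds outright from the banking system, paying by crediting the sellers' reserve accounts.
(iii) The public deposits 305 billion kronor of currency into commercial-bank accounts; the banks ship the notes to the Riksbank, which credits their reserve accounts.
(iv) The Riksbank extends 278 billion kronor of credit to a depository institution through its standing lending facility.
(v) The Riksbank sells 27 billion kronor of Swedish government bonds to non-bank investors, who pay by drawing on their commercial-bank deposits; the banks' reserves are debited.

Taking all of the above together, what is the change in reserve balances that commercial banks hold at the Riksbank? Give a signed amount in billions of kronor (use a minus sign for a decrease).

Government spending 173 billion kronor: government payments flow into bank reserve accounts → +173B.
OMO purchase (from banks) 328 billion kronor: the Riksbank pays by crediting reserve accounts → +328B.
Currency deposit 305 billion kronor: returned notes are swapped for reserve credit → +305B.
Discount-window loan 278 billion kronor: the loan is credited to the bank's reserve account → +278B.
Asset sale (to non-banks) 27 billion kronor: the non-bank buyers' banks settle from reserves → −27B.
Net: 173 + 328 + 305 + 278 − 27 = +1057 billion.

+1057 billion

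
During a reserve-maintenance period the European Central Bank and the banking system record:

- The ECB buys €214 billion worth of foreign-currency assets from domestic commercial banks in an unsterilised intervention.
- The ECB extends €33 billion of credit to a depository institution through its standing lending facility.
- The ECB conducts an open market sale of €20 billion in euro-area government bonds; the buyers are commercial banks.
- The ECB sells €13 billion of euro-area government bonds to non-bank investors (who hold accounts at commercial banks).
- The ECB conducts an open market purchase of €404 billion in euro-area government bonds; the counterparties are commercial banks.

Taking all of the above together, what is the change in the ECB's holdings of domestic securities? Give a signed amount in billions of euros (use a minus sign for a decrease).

+€371 billion

ECB balance sheet:
  Assets:      Securities +€371B, Loans to banks +€33B, Foreign assets +€214B
  Liabilities: Bank reserves +€618B
So the change in the ECB's holdings of domestic securities is +€371 billion.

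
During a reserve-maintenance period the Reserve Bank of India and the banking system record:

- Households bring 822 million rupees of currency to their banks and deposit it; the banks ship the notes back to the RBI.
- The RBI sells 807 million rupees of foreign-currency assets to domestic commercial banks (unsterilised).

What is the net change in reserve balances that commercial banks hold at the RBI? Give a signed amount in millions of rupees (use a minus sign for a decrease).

RBI balance sheet:
  Assets:      Foreign assets −807M
  Liabilities: Bank reserves +15M, Currency in circulation −822M
So the change in reserve balances that commercial banks hold at the RBI is +15 million.

+15 million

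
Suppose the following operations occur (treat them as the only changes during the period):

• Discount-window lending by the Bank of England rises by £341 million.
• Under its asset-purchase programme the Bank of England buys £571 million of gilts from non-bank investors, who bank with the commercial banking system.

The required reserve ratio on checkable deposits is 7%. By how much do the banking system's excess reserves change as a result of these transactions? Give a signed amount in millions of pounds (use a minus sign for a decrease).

+£872.03 million

Discount-window loan £341 million: reserves +£341M, deposits 0.
Asset purchase (from non-banks) £571 million: reserves +£571M, deposits +£571M.
Totals: Δreserves = +£912M, Δdeposits = +£571M.
Δrequired reserves = 7% × +£571M = +£39.97M.
Δexcess reserves = Δreserves − Δrequired = +£912M − (+£39.97M) = +£872.03 million.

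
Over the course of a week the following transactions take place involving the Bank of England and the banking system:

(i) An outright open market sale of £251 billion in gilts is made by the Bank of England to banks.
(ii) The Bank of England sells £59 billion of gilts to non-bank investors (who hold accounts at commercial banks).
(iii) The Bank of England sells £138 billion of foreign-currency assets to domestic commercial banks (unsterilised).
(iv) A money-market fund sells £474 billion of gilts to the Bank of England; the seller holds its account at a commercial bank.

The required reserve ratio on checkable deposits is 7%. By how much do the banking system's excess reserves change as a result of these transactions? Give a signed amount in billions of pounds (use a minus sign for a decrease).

-£3.05 billion

OMO sale (to banks) £251 billion: reserves −£251B, deposits 0.
Asset sale (to non-banks) £59 billion: reserves −£59B, deposits −£59B.
FX sale £138 billion: reserves −£138B, deposits 0.
Asset purchase (from non-banks) £474 billion: reserves +£474B, deposits +£474B.
Totals: Δreserves = +£26B, Δdeposits = +£415B.
Δrequired reserves = 7% × +£415B = +£29.05B.
Δexcess reserves = Δreserves − Δrequired = +£26B − (+£29.05B) = -£3.05 billion.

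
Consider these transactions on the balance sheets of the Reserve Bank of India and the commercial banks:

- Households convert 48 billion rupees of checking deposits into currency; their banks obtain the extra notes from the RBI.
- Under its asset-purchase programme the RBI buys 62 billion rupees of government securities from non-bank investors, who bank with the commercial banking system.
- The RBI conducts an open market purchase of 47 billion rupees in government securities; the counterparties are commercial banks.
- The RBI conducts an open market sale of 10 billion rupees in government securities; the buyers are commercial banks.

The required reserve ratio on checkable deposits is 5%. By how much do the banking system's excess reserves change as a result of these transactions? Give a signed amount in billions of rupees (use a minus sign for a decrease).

Currency withdrawal 48 billion rupees: reserves −48B, deposits −48B.
Asset purchase (from non-banks) 62 billion rupees: reserves +62B, deposits +62B.
OMO purchase (from banks) 47 billion rupees: reserves +47B, deposits 0.
OMO sale (to banks) 10 billion rupees: reserves −10B, deposits 0.
Totals: Δreserves = +51B, Δdeposits = +14B.
Δrequired reserves = 5% × +14B = +0.7B.
Δexcess reserves = Δreserves − Δrequired = +51B − (+0.7B) = +50.3 billion.

+50.3 billion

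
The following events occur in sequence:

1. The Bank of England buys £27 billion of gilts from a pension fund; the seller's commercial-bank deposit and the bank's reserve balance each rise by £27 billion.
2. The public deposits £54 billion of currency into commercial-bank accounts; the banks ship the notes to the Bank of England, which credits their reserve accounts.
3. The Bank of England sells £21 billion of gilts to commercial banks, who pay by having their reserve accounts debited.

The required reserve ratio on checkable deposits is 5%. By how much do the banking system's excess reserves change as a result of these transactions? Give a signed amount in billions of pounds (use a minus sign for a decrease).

+£55.95 billion

Asset purchase (from non-banks) £27 billion: reserves +£27B, deposits +£27B.
Currency deposit £54 billion: reserves +£54B, deposits +£54B.
OMO sale (to banks) £21 billion: reserves −£21B, deposits 0.
Totals: Δreserves = +£60B, Δdeposits = +£81B.
Δrequired reserves = 5% × +£81B = +£4.05B.
Δexcess reserves = Δreserves − Δrequired = +£60B − (+£4.05B) = +£55.95 billion.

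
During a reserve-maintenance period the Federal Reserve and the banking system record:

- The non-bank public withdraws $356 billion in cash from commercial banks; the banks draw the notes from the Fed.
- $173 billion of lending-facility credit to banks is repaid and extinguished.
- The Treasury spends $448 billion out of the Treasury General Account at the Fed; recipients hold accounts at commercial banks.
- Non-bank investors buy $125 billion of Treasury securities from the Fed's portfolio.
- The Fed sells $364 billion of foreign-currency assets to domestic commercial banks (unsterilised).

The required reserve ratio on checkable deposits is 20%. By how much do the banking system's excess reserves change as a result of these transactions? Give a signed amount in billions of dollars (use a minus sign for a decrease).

Currency withdrawal $356 billion: reserves −$356B, deposits −$356B.
Discount-window repayment $173 billion: reserves −$173B, deposits 0.
Government spending $448 billion: reserves +$448B, deposits +$448B.
Asset sale (to non-banks) $125 billion: reserves −$125B, deposits −$125B.
FX sale $364 billion: reserves −$364B, deposits 0.
Totals: Δreserves = −$570B, Δdeposits = −$33B.
Δrequired reserves = 20% × −$33B = −$6.6B.
Δexcess reserves = Δreserves − Δrequired = −$570B − (−$6.6B) = -$563.4 billion.

-$563.4 billion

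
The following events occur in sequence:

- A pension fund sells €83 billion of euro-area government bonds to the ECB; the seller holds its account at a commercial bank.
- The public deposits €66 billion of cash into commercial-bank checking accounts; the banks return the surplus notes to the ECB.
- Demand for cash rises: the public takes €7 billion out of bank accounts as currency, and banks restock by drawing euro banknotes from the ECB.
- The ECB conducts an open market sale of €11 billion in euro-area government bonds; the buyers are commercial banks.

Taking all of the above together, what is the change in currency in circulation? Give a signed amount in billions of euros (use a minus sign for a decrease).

Asset purchase (from non-banks) €83 billion: no currency enters or leaves circulation → 0.
Currency deposit €66 billion: notes return to the central bank → −€66B.
Currency withdrawal €7 billion: notes leave the central bank → +€7B.
OMO sale (to banks) €11 billion: no currency enters or leaves circulation → 0.
Net: 0 − 66 + 7 + 0 = -€59 billion.

-€59 billion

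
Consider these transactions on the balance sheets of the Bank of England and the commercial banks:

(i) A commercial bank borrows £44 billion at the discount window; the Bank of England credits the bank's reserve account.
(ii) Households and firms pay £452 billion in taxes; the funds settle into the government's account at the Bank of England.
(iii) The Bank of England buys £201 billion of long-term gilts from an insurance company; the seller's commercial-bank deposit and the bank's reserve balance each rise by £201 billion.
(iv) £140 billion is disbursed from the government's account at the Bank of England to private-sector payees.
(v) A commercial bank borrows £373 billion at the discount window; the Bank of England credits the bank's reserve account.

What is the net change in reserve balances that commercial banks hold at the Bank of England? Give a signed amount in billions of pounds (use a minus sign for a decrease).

Discount-window loan £44 billion: the loan is credited to the bank's reserve account → +£44B.
Government account inflow £452 billion: funds move from bank reserves into the government account → −£452B.
Asset purchase (from non-banks) £201 billion: the Bank of England pays by crediting reserve accounts → +£201B.
Government spending £140 billion: government payments flow into bank reserve accounts → +£140B.
Discount-window loan £373 billion: the loan is credited to the bank's reserve account → +£373B.
Net: 44 − 452 + 201 + 140 + 373 = +£306 billion.

+£306 billion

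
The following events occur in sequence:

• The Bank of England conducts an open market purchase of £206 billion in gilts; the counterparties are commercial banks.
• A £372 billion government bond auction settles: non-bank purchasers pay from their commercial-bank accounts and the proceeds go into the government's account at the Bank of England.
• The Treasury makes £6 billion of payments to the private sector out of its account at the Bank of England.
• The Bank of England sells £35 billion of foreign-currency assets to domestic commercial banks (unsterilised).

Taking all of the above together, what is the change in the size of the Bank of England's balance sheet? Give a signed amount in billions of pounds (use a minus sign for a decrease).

+£171 billion

OMO purchase (from banks) £206 billion: a Bank of England asset is acquired → +£206B.
Government account inflow £372 billion: only the composition of liabilities changes → 0.
Government spending £6 billion: only the composition of liabilities changes → 0.
FX sale £35 billion: a Bank of England asset is shed → −£35B.
Net: 206 + 0 + 0 − 35 = +£171 billion.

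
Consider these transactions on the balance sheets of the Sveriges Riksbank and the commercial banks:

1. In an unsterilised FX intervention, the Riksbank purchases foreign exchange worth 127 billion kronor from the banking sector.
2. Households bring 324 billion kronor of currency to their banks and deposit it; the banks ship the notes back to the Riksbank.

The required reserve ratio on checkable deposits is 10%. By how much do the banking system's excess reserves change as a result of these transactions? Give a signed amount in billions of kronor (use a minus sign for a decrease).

+418.6 billion

FX purchase 127 billion kronor: reserves +127B, deposits 0.
Currency deposit 324 billion kronor: reserves +324B, deposits +324B.
Totals: Δreserves = +451B, Δdeposits = +324B.
Δrequired reserves = 10% × +324B = +32.4B.
Δexcess reserves = Δreserves − Δrequired = +451B − (+32.4B) = +418.6 billion.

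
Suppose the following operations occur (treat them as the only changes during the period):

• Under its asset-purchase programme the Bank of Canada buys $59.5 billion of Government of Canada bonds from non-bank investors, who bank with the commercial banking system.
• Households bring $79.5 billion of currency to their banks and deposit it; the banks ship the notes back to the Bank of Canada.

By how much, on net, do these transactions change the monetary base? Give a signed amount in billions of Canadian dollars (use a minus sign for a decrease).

+$59.5 billion

Asset purchase (from non-banks) $59.5 billion: Bank of Canada balance sheet expands → +$59.5B.
Currency deposit $79.5 billion: just a shift between currency and reserves — both are base money → 0.
Net: 59.5 + 0 = +$59.5 billion.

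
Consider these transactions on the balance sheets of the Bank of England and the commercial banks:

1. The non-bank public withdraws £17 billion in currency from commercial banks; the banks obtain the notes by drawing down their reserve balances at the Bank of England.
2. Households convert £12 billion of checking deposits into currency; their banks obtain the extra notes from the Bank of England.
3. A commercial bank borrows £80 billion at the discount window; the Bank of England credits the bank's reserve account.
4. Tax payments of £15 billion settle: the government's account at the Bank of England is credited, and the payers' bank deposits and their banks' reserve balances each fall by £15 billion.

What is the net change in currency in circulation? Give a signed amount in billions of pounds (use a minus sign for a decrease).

Bank of England balance sheet:
  Assets:      Loans to banks +£80B
  Liabilities: Bank reserves +£36B, Currency in circulation +£29B, Government deposits +£15B
So the change in currency in circulation is +£29 billion.

+£29 billion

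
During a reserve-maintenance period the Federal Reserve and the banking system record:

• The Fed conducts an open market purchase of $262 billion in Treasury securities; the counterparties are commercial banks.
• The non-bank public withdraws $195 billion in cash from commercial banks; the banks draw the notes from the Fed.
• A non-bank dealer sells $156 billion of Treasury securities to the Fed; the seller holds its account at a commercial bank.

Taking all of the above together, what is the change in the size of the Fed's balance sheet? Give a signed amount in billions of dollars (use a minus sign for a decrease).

+$418 billion

OMO purchase (from banks) $262 billion: a Fed asset is acquired → +$262B.
Currency withdrawal $195 billion: only the composition of liabilities changes → 0.
Asset purchase (from non-banks) $156 billion: a Fed asset is acquired → +$156B.
Net: 262 + 0 + 156 = +$418 billion.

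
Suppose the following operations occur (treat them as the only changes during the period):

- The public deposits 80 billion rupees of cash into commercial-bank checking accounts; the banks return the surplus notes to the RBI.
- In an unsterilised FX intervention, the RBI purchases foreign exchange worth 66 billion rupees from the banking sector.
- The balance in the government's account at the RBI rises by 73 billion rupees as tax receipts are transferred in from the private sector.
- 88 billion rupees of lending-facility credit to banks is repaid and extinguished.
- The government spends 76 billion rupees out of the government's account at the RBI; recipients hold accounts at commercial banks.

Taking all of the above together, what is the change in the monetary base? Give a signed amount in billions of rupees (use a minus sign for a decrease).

RBI balance sheet:
  Assets:      Loans to banks −88B, Foreign assets +66B
  Liabilities: Bank reserves +61B, Currency in circulation −80B, Government deposits −3B
Commercial banking system:
  Assets:      Reserves at CB +61B, Foreign assets −66B
  Liabilities: Checkable deposits +83B, Borrowings from CB −88B
Monetary base = currency + reserves: −80B + (+61B) = -19 billion.

-19 billion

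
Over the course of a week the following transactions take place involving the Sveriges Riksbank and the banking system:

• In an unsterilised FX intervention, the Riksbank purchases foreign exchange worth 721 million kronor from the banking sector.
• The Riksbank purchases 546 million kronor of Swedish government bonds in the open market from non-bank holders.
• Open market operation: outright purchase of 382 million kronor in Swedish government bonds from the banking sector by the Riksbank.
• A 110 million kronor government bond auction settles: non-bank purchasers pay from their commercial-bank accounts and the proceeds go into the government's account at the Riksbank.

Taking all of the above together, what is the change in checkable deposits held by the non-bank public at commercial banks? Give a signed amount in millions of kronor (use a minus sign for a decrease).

Riksbank balance sheet:
  Assets:      Securities +928M, Foreign assets +721M
  Liabilities: Bank reserves +1539M, Government deposits +110M
Commercial banking system:
  Assets:      Reserves at CB +1539M, Securities −382M, Foreign assets −721M
  Liabilities: Checkable deposits +436M
So the change in checkable deposits held by the non-bank public at commercial banks is +436 million.

+436 million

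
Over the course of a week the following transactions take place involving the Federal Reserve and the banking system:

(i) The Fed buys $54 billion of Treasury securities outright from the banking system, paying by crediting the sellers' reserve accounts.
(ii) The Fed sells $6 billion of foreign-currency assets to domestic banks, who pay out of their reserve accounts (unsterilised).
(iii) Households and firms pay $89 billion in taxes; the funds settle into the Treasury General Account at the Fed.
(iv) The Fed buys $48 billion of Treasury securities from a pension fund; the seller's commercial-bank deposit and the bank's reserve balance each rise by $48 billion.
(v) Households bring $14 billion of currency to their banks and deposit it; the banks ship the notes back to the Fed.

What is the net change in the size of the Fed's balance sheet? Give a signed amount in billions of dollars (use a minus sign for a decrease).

Fed balance sheet:
  Assets:      Securities +$102B, Foreign assets −$6B
  Liabilities: Bank reserves +$21B, Currency in circulation −$14B, Government deposits +$89B
Change in total Fed assets = +$96 billion.

+$96 billion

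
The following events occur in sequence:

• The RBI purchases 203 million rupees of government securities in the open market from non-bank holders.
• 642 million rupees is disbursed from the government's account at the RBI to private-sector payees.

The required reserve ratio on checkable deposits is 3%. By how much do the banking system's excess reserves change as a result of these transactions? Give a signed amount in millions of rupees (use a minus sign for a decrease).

+819.65 million

Asset purchase (from non-banks) 203 million rupees: reserves +203M, deposits +203M.
Government spending 642 million rupees: reserves +642M, deposits +642M.
Totals: Δreserves = +845M, Δdeposits = +845M.
Δrequired reserves = 3% × +845M = +25.35M.
Δexcess reserves = Δreserves − Δrequired = +845M − (+25.35M) = +819.65 million.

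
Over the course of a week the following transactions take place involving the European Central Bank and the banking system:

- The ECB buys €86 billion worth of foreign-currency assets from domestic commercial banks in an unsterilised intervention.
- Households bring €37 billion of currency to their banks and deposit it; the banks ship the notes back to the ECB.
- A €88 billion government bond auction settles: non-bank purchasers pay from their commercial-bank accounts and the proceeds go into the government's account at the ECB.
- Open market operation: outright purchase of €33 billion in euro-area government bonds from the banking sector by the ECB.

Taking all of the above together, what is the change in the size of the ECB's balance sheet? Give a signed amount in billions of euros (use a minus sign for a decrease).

+€119 billion

ECB balance sheet:
  Assets:      Securities +€33B, Foreign assets +€86B
  Liabilities: Bank reserves +€68B, Currency in circulation −€37B, Government deposits +€88B
Commercial banking system:
  Assets:      Reserves at CB +€68B, Securities −€33B, Foreign assets −€86B
  Liabilities: Checkable deposits −€51B
Change in total ECB assets = +€119 billion.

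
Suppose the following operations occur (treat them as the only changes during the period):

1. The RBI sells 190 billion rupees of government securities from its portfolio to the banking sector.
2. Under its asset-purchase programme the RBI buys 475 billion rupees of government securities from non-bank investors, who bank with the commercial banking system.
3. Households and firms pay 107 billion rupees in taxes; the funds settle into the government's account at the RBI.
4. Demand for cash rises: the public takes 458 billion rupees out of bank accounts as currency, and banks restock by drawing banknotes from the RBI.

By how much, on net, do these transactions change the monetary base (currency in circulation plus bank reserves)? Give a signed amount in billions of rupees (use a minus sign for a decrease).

OMO sale (to banks) 190 billion rupees: RBI balance sheet contracts → −190B.
Asset purchase (from non-banks) 475 billion rupees: RBI balance sheet expands → +475B.
Government account inflow 107 billion rupees: reserves shift to a non-base liability → −107B.
Currency withdrawal 458 billion rupees: just a shift between currency and reserves — both are base money → 0.
Net: −190 + 475 − 107 + 0 = +178 billion.

+178 billion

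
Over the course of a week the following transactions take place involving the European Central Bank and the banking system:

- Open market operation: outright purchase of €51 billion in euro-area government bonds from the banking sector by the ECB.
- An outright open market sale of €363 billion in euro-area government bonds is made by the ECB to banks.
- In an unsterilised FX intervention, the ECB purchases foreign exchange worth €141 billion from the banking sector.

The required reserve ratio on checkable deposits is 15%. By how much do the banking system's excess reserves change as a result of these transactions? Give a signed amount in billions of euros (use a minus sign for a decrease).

OMO purchase (from banks) €51 billion: reserves +€51B, deposits 0.
OMO sale (to banks) €363 billion: reserves −€363B, deposits 0.
FX purchase €141 billion: reserves +€141B, deposits 0.
Totals: Δreserves = −€171B, Δdeposits = 0.
Δrequired reserves = 15% × 0 = 0.
Δexcess reserves = Δreserves − Δrequired = −€171B − (0) = -€171 billion.

-€171 billion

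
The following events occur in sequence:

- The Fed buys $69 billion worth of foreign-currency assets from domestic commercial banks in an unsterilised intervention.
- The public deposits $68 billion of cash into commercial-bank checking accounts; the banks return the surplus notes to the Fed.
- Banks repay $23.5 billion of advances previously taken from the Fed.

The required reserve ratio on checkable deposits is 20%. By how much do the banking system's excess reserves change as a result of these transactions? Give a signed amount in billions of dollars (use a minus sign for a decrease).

FX purchase $69 billion: reserves +$69B, deposits 0.
Currency deposit $68 billion: reserves +$68B, deposits +$68B.
Discount-window repayment $23.5 billion: reserves −$23.5B, deposits 0.
Totals: Δreserves = +$113.5B, Δdeposits = +$68B.
Δrequired reserves = 20% × +$68B = +$13.6B.
Δexcess reserves = Δreserves − Δrequired = +$113.5B − (+$13.6B) = +$99.9 billion.

+$99.9 billion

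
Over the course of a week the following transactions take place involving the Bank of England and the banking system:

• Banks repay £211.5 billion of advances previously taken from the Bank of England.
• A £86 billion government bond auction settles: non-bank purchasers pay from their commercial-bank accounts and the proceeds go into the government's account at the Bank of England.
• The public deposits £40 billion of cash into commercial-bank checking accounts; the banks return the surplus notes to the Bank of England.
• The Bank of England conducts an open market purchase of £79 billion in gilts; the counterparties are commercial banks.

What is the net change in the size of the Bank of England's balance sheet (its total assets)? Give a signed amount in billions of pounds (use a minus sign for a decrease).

-£132.5 billion

Discount-window repayment £211.5 billion: a Bank of England asset is shed → −£211.5B.
Government account inflow £86 billion: only the composition of liabilities changes → 0.
Currency deposit £40 billion: only the composition of liabilities changes → 0.
OMO purchase (from banks) £79 billion: a Bank of England asset is acquired → +£79B.
Net: −211.5 + 0 + 0 + 79 = -£132.5 billion.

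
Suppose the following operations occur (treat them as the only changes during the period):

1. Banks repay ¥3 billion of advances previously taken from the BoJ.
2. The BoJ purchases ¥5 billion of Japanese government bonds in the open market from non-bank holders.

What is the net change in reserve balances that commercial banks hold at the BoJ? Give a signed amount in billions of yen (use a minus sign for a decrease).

+¥2 billion

BoJ balance sheet:
  Assets:      Securities +¥5B, Loans to banks −¥3B
  Liabilities: Bank reserves +¥2B
Commercial banking system:
  Assets:      Reserves at CB +¥2B
  Liabilities: Checkable deposits +¥5B, Borrowings from CB −¥3B
So the change in reserve balances that commercial banks hold at the BoJ is +¥2 billion.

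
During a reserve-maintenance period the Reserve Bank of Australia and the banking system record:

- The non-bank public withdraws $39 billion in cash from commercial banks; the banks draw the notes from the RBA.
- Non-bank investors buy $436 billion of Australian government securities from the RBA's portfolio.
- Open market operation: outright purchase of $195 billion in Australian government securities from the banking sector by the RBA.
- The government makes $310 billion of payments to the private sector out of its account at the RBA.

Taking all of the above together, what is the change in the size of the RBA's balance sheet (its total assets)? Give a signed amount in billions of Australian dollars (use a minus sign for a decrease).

RBA balance sheet:
  Assets:      Securities −$241B
  Liabilities: Bank reserves +$30B, Currency in circulation +$39B, Government deposits −$310B
Commercial banking system:
  Assets:      Reserves at CB +$30B, Securities −$195B
  Liabilities: Checkable deposits −$165B
Change in total RBA assets = -$241 billion.

-$241 billion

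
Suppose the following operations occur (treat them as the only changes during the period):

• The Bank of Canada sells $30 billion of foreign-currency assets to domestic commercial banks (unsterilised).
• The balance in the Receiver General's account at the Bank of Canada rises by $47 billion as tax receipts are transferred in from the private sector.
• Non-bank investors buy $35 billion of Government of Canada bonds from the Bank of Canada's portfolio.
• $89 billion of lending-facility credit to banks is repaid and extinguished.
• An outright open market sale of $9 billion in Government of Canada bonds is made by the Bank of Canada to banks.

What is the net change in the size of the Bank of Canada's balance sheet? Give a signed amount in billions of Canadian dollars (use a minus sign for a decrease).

FX sale $30 billion: a Bank of Canada asset is shed → −$30B.
Government account inflow $47 billion: only the composition of liabilities changes → 0.
Asset sale (to non-banks) $35 billion: a Bank of Canada asset is shed → −$35B.
Discount-window repayment $89 billion: a Bank of Canada asset is shed → −$89B.
OMO sale (to banks) $9 billion: a Bank of Canada asset is shed → −$9B.
Net: −30 + 0 − 35 − 89 − 9 = -$163 billion.

-$163 billion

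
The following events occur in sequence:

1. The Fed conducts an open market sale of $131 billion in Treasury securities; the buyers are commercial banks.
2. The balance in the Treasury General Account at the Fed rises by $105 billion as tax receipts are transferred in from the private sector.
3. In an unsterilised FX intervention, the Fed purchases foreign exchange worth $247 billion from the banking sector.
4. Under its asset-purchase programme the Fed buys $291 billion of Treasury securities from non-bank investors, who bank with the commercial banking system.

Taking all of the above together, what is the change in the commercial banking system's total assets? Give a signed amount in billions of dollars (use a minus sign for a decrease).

Fed balance sheet:
  Assets:      Securities +$160B, Foreign assets +$247B
  Liabilities: Bank reserves +$302B, Government deposits +$105B
Commercial banking system:
  Assets:      Reserves at CB +$302B, Securities +$131B, Foreign assets −$247B
  Liabilities: Checkable deposits +$186B
Change in total bank assets = +$186 billion.

+$186 billion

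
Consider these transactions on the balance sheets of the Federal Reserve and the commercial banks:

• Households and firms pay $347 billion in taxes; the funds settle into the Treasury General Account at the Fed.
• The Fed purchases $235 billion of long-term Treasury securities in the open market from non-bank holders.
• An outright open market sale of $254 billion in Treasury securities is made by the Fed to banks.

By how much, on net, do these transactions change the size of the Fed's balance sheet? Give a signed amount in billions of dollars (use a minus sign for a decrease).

-$19 billion

Government account inflow $347 billion: only the composition of liabilities changes → 0.
Asset purchase (from non-banks) $235 billion: a Fed asset is acquired → +$235B.
OMO sale (to banks) $254 billion: a Fed asset is shed → −$254B.
Net: 0 + 235 − 254 = -$19 billion.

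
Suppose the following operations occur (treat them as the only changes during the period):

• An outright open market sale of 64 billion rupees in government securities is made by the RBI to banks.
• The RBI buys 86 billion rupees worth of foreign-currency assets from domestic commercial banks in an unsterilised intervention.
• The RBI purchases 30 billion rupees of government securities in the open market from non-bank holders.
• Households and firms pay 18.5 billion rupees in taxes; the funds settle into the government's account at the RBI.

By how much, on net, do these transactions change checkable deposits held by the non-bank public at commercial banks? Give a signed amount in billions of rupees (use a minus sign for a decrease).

+11.5 billion

OMO sale (to banks) 64 billion rupees: the counterparty is a bank, so public deposits are unchanged → 0.
FX purchase 86 billion rupees: the counterparty is a bank, so public deposits are unchanged → 0.
Asset purchase (from non-banks) 30 billion rupees: non-bank counterparties' bank balances rise → +30B.
Government account inflow 18.5 billion rupees: non-bank counterparties' bank balances fall → −18.5B.
Net: 0 + 0 + 30 − 18.5 = +11.5 billion.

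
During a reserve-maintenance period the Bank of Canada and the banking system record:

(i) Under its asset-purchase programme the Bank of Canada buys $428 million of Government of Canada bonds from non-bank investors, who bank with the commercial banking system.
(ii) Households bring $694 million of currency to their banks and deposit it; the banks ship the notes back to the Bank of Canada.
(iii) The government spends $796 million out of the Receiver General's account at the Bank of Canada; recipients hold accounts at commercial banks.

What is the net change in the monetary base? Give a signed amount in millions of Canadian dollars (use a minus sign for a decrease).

Bank of Canada balance sheet:
  Assets:      Securities +$428M
  Liabilities: Bank reserves +$1918M, Currency in circulation −$694M, Government deposits −$796M
Monetary base = currency + reserves: −$694M + (+$1918M) = +$1224 million.

+$1224 million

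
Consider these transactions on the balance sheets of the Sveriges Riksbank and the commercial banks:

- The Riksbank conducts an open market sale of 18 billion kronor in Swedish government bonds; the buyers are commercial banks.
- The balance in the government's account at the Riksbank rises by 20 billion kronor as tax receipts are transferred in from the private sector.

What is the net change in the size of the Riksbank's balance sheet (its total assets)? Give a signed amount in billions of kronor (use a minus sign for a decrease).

OMO sale (to banks) 18 billion kronor: a Riksbank asset is shed → −18B.
Government account inflow 20 billion kronor: only the composition of liabilities changes → 0.
Net: −18 + 0 = -18 billion.

-18 billion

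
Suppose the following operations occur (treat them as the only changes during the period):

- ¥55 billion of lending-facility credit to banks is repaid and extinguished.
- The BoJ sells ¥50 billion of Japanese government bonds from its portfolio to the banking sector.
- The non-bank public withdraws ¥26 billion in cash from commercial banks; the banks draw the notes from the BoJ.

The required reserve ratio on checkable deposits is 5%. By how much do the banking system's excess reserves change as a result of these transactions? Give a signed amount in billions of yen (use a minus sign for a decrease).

Discount-window repayment ¥55 billion: reserves −¥55B, deposits 0.
OMO sale (to banks) ¥50 billion: reserves −¥50B, deposits 0.
Currency withdrawal ¥26 billion: reserves −¥26B, deposits −¥26B.
Totals: Δreserves = −¥131B, Δdeposits = −¥26B.
Δrequired reserves = 5% × −¥26B = −¥1.3B.
Δexcess reserves = Δreserves − Δrequired = −¥131B − (−¥1.3B) = -¥129.7 billion.

-¥129.7 billion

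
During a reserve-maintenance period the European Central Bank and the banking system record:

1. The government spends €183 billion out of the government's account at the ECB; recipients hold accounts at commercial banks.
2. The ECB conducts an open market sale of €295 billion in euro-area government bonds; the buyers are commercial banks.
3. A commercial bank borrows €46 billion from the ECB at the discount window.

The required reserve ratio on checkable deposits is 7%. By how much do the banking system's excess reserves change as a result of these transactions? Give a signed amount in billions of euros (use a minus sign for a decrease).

-€78.81 billion

Government spending €183 billion: reserves +€183B, deposits +€183B.
OMO sale (to banks) €295 billion: reserves −€295B, deposits 0.
Discount-window loan €46 billion: reserves +€46B, deposits 0.
Totals: Δreserves = −€66B, Δdeposits = +€183B.
Δrequired reserves = 7% × +€183B = +€12.81B.
Δexcess reserves = Δreserves − Δrequired = −€66B − (+€12.81B) = -€78.81 billion.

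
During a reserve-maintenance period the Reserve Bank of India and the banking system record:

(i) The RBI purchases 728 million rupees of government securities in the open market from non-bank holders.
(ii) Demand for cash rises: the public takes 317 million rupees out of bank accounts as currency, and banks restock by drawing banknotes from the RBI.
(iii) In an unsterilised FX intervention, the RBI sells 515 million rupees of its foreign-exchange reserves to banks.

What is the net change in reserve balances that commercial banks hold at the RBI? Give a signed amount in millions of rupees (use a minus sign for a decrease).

Asset purchase (from non-banks) 728 million rupees: the RBI pays by crediting reserve accounts → +728M.
Currency withdrawal 317 million rupees: banks swap reserves for currency → −317M.
FX sale 515 million rupees: the buying banks pay out of their reserve balances → −515M.
Net: 728 − 317 − 515 = -104 million.

-104 million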